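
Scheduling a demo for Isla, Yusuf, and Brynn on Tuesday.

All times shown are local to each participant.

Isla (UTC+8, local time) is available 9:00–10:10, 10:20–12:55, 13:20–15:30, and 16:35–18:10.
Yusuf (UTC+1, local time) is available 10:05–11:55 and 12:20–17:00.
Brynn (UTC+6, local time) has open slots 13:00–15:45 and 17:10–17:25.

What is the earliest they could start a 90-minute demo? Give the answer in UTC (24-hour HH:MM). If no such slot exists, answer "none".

none

Isla → UTC: 01:00–02:10, 02:20–04:55, 05:20–07:30, 08:35–10:10.
Yusuf → UTC: 09:05–10:55, 11:20–16:00.
Brynn → UTC: 07:00–09:45, 11:10–11:25.
Isla ∩ Yusuf: 09:05–10:10.
Isla ∩ Yusuf ∩ Brynn: 09:05–09:45.
Windows ≥ 90 min: (none).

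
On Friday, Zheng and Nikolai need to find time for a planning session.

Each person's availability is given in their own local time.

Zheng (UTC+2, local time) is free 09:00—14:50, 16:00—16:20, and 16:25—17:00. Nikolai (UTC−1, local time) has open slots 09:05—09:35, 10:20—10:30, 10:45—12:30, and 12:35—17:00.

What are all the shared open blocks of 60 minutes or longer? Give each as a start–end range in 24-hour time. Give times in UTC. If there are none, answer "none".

11:45–12:50

Zheng → UTC: 07:00–12:50, 14:00–14:20, 14:25–15:00.
Nikolai → UTC: 10:05–10:35, 11:20–11:30, 11:45–13:30, 13:35–18:00.
Zheng ∩ Nikolai: 10:05–10:35, 11:20–11:30, 11:45–12:50, 14:00–14:20, 14:25–15:00.
Windows ≥ 60 min: 11:45–12:50.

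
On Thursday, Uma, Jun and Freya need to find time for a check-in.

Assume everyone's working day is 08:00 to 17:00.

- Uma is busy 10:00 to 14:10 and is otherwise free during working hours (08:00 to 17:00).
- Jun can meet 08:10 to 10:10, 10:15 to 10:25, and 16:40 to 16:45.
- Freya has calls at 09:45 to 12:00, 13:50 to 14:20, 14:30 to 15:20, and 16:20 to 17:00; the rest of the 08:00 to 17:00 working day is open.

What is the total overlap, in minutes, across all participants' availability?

Uma free within 08:00–17:00: 08:00–10:00, 14:10–17:00.
Freya free within 08:00–17:00: 08:00–09:45, 12:00–13:50, 14:20–14:30, 15:20–16:20.
Uma ∩ Jun: 08:10–10:00, 16:40–16:45.
Uma ∩ Jun ∩ Freya: 08:10–09:45.
Total common minutes: 95.

95 minutes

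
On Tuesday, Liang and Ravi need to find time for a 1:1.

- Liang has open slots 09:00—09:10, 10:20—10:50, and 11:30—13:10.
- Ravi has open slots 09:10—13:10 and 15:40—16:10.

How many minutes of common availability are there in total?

130 minutes

Liang ∩ Ravi: 10:20–10:50, 11:30–13:10.
Total common minutes: 30 + 100 = 130.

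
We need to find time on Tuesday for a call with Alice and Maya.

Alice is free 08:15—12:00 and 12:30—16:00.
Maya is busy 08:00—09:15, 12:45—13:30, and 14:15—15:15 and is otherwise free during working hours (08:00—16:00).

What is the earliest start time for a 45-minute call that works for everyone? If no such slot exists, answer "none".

09:15

Maya free within 08:00–16:00: 09:15–12:45, 13:30–14:15, 15:15–16:00.
Alice ∩ Maya: 09:15–12:00, 12:30–12:45, 13:30–14:15, 15:15–16:00.
Windows ≥ 45 min: 09:15–12:00, 13:30–14:15, 15:15–16:00.
Earliest such window starts at 09:15.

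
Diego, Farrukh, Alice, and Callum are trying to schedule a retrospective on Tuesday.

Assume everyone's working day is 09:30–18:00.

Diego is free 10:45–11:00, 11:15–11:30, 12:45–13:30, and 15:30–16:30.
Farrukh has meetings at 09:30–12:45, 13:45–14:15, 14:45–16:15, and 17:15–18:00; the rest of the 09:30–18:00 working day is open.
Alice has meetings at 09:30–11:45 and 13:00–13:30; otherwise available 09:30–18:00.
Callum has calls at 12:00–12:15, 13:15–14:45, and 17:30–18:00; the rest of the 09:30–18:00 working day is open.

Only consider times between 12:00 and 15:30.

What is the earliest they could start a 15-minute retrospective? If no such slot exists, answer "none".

Farrukh free within 09:30–18:00: 12:45–13:45, 14:15–14:45, 16:15–17:15.
Alice free within 09:30–18:00: 11:45–13:00, 13:30–18:00.
Callum free within 09:30–18:00: 09:30–12:00, 12:15–13:15, 14:45–17:30.
Diego ∩ Farrukh: 12:45–13:30, 16:15–16:30.
Diego ∩ Farrukh ∩ Alice: 12:45–13:00, 16:15–16:30.
Diego ∩ Farrukh ∩ Alice ∩ Callum: 12:45–13:00, 16:15–16:30.
Restricted to 12:00–15:30: 12:45–13:00.
Windows ≥ 15 min: 12:45–13:00.
Earliest such window starts at 12:45.

12:45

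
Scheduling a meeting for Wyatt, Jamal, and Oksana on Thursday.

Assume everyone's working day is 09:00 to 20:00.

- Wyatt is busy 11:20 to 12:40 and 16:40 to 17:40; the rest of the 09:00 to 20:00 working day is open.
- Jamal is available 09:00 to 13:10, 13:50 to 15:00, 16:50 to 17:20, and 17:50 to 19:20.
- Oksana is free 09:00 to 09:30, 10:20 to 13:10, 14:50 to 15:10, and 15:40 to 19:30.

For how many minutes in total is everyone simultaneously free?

Wyatt free within 09:00–20:00: 09:00–11:20, 12:40–16:40, 17:40–20:00.
Wyatt ∩ Jamal: 09:00–11:20, 12:40–13:10, 13:50–15:00, 17:50–19:20.
Wyatt ∩ Jamal ∩ Oksana: 09:00–09:30, 10:20–11:20, 12:40–13:10, 14:50–15:00, 17:50–19:20.
Total common minutes: 30 + 60 + 30 + 10 + 90 = 220.

220 minutes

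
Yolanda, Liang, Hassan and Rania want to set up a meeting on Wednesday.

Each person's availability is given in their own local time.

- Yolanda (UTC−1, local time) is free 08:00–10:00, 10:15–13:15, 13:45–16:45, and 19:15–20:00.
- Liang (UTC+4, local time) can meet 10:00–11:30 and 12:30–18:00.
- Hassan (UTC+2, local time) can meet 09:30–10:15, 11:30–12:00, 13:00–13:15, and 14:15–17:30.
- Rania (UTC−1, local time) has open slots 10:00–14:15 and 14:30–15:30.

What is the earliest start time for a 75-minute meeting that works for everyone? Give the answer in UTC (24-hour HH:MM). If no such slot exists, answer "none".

Yolanda → UTC: 09:00–11:00, 11:15–14:15, 14:45–17:45, 20:15–21:00.
Liang → UTC: 06:00–07:30, 08:30–14:00.
Hassan → UTC: 07:30–08:15, 09:30–10:00, 11:00–11:15, 12:15–15:30.
Rania → UTC: 11:00–15:15, 15:30–16:30.
Yolanda ∩ Liang: 09:00–11:00, 11:15–14:00.
Yolanda ∩ Liang ∩ Hassan: 09:30–10:00, 12:15–14:00.
Yolanda ∩ Liang ∩ Hassan ∩ Rania: 12:15–14:00.
Windows ≥ 75 min: 12:15–14:00.
Earliest such window starts at 12:15.

12:15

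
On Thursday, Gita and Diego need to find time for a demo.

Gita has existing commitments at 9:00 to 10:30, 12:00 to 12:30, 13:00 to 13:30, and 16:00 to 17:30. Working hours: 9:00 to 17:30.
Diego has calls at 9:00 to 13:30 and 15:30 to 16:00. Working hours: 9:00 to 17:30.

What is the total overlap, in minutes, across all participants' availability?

Gita free within 09:00–17:30: 10:30–12:00, 12:30–13:00, 13:30–16:00.
Diego free within 09:00–17:30: 13:30–15:30, 16:00–17:30.
Gita ∩ Diego: 13:30–15:30.
Total common minutes: 120.

120 minutes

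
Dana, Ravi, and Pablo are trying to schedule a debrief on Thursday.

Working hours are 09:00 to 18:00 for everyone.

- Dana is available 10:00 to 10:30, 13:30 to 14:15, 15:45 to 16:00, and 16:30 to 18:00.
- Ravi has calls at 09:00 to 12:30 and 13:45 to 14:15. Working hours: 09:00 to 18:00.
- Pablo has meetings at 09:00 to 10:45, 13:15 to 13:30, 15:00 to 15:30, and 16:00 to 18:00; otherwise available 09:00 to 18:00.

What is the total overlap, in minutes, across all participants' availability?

30 minutes

Ravi free within 09:00–18:00: 12:30–13:45, 14:15–18:00.
Pablo free within 09:00–18:00: 10:45–13:15, 13:30–15:00, 15:30–16:00.
Dana ∩ Ravi: 13:30–13:45, 15:45–16:00, 16:30–18:00.
Dana ∩ Ravi ∩ Pablo: 13:30–13:45, 15:45–16:00.
Total common minutes: 15 + 15 = 30.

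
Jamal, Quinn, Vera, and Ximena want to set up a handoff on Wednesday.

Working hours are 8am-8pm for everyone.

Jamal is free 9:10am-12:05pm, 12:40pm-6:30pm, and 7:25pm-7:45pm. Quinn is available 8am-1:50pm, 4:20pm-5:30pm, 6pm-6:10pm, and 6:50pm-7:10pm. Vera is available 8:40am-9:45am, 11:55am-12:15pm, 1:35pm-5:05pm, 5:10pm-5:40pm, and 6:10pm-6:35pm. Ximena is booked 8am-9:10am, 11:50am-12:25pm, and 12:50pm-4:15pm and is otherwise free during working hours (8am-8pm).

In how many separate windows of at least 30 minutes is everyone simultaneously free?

Ximena free within 08:00–20:00: 09:10–11:50, 12:25–12:50, 16:15–20:00.
Jamal ∩ Quinn: 09:10–12:05, 12:40–13:50, 16:20–17:30, 18:00–18:10.
Jamal ∩ Quinn ∩ Vera: 09:10–09:45, 11:55–12:05, 13:35–13:50, 16:20–17:05, 17:10–17:30.
Jamal ∩ Quinn ∩ Vera ∩ Ximena: 09:10–09:45, 16:20–17:05, 17:10–17:30.
Windows ≥ 30 min: 09:10–09:45, 16:20–17:05.
That's 2 windows.

2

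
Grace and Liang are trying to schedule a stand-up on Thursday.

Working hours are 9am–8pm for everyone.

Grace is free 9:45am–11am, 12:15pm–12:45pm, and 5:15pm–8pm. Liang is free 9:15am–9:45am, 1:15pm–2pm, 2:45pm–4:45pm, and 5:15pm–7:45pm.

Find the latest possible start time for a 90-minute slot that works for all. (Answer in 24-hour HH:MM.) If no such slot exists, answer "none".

Grace ∩ Liang: 17:15–19:45.
Windows ≥ 90 min: 17:15–19:45.
Latest start in the last window 17:15–19:45 is 19:45 − 90 min = 18:15.

18:15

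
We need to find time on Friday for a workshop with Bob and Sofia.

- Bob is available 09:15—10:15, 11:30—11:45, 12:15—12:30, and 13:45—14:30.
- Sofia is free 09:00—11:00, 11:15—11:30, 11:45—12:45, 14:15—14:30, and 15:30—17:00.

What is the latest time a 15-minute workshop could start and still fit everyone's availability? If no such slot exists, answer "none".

14:15

Bob ∩ Sofia: 09:15–10:15, 12:15–12:30, 14:15–14:30.
Windows ≥ 15 min: 09:15–10:15, 12:15–12:30, 14:15–14:30.
Latest start in the last window 14:15–14:30 is 14:30 − 15 min = 14:15.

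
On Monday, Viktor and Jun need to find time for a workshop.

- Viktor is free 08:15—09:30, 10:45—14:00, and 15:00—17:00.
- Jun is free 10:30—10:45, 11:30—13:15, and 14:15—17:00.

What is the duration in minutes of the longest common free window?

Viktor ∩ Jun: 11:30–13:15, 15:00–17:00.
Common window lengths: 105, 120 min; longest is 120.

120 minutes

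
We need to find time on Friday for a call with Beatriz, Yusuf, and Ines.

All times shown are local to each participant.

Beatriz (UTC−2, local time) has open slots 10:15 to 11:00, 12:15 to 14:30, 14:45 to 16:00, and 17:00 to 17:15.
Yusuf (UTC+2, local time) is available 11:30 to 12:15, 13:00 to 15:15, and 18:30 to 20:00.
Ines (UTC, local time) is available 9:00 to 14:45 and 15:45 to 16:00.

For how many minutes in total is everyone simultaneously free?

Beatriz → UTC: 12:15–13:00, 14:15–16:30, 16:45–18:00, 19:00–19:15.
Yusuf → UTC: 09:30–10:15, 11:00–13:15, 16:30–18:00.
Ines → UTC: 09:00–14:45, 15:45–16:00.
Beatriz ∩ Yusuf: 12:15–13:00, 16:45–18:00.
Beatriz ∩ Yusuf ∩ Ines: 12:15–13:00.
Total common minutes: 45.

45 minutes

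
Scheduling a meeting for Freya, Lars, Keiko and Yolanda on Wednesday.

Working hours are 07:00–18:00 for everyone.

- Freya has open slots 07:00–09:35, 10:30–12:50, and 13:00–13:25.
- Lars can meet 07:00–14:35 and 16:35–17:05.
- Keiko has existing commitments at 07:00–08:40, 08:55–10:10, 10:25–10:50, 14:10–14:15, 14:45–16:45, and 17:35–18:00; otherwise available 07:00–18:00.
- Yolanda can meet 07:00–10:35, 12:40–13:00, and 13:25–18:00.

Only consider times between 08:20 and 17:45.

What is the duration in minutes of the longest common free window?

Keiko free within 07:00–18:00: 08:40–08:55, 10:10–10:25, 10:50–14:10, 14:15–14:45, 16:45–17:35.
Freya ∩ Lars: 07:00–09:35, 10:30–12:50, 13:00–13:25.
Freya ∩ Lars ∩ Keiko: 08:40–08:55, 10:50–12:50, 13:00–13:25.
Freya ∩ Lars ∩ Keiko ∩ Yolanda: 08:40–08:55, 12:40–12:50.
Restricted to 08:20–17:45: 08:40–08:55, 12:40–12:50.
Common window lengths: 15, 10 min; longest is 15.

15 minutes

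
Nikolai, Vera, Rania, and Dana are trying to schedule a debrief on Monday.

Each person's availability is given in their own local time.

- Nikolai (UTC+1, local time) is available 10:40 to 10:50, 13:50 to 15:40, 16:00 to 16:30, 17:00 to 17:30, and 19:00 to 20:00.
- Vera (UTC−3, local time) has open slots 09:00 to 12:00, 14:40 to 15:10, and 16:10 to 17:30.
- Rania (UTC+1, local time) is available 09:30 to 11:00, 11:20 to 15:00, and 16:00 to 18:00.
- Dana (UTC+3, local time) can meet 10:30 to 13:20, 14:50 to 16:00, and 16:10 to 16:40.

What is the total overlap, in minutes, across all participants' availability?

40 minutes

Nikolai → UTC: 09:40–09:50, 12:50–14:40, 15:00–15:30, 16:00–16:30, 18:00–19:00.
Vera → UTC: 12:00–15:00, 17:40–18:10, 19:10–20:30.
Rania → UTC: 08:30–10:00, 10:20–14:00, 15:00–17:00.
Dana → UTC: 07:30–10:20, 11:50–13:00, 13:10–13:40.
Nikolai ∩ Vera: 12:50–14:40, 18:00–18:10.
Nikolai ∩ Vera ∩ Rania: 12:50–14:00.
Nikolai ∩ Vera ∩ Rania ∩ Dana: 12:50–13:00, 13:10–13:40.
Total common minutes: 10 + 30 = 40.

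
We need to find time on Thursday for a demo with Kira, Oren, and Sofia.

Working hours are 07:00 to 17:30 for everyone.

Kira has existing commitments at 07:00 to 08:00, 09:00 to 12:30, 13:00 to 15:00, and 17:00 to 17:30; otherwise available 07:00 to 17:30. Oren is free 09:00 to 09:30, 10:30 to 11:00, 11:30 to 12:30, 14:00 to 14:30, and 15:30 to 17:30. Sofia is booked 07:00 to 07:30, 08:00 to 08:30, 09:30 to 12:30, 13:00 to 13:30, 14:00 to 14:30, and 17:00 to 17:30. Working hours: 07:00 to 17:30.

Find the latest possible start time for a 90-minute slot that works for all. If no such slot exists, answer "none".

15:30

Kira free within 07:00–17:30: 08:00–09:00, 12:30–13:00, 15:00–17:00.
Sofia free within 07:00–17:30: 07:30–08:00, 08:30–09:30, 12:30–13:00, 13:30–14:00, 14:30–17:00.
Kira ∩ Oren: 15:30–17:00.
Kira ∩ Oren ∩ Sofia: 15:30–17:00.
Windows ≥ 90 min: 15:30–17:00.
Latest start in the last window 15:30–17:00 is 17:00 − 90 min = 15:30.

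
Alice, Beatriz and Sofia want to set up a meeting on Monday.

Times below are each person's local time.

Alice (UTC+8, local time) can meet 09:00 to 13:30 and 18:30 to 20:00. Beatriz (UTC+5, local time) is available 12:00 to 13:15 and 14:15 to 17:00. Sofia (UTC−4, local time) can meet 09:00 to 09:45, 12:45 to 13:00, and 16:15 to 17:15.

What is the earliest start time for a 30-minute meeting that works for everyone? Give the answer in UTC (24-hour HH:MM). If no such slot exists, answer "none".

none

Alice → UTC: 01:00–05:30, 10:30–12:00.
Beatriz → UTC: 07:00–08:15, 09:15–12:00.
Sofia → UTC: 13:00–13:45, 16:45–17:00, 20:15–21:15.
Alice ∩ Beatriz: 10:30–12:00.
Alice ∩ Beatriz ∩ Sofia: (none).
Windows ≥ 30 min: (none).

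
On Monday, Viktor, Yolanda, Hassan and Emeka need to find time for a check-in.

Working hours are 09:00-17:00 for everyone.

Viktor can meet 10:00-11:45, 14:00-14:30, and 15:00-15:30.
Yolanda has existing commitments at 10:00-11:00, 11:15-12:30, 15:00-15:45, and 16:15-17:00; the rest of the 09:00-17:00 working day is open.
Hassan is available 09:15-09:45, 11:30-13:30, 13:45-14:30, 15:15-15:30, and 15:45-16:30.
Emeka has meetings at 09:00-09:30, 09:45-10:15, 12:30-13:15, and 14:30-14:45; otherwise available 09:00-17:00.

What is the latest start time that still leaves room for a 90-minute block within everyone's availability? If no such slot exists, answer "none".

Yolanda free within 09:00–17:00: 09:00–10:00, 11:00–11:15, 12:30–15:00, 15:45–16:15.
Emeka free within 09:00–17:00: 09:30–09:45, 10:15–12:30, 13:15–14:30, 14:45–17:00.
Viktor ∩ Yolanda: 11:00–11:15, 14:00–14:30.
Viktor ∩ Yolanda ∩ Hassan: 14:00–14:30.
Viktor ∩ Yolanda ∩ Hassan ∩ Emeka: 14:00–14:30.
Windows ≥ 90 min: (none).

none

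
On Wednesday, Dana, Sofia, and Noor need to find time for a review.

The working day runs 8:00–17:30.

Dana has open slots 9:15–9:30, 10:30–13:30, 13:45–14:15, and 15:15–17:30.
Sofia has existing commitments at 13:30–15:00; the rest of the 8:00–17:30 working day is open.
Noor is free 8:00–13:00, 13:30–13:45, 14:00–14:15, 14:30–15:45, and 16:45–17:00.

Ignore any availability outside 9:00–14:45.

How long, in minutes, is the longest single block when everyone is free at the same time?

150 minutes

Sofia free within 08:00–17:30: 08:00–13:30, 15:00–17:30.
Dana ∩ Sofia: 09:15–09:30, 10:30–13:30, 15:15–17:30.
Dana ∩ Sofia ∩ Noor: 09:15–09:30, 10:30–13:00, 15:15–15:45, 16:45–17:00.
Restricted to 09:00–14:45: 09:15–09:30, 10:30–13:00.
Common window lengths: 15, 150 min; longest is 150.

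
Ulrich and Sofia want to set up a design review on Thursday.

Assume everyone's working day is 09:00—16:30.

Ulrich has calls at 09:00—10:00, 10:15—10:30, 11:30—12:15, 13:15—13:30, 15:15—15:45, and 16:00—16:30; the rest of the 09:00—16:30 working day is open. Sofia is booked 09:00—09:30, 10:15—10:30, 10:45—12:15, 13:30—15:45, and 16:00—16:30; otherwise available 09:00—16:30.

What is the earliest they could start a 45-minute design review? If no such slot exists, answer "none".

12:15

Ulrich free within 09:00–16:30: 10:00–10:15, 10:30–11:30, 12:15–13:15, 13:30–15:15, 15:45–16:00.
Sofia free within 09:00–16:30: 09:30–10:15, 10:30–10:45, 12:15–13:30, 15:45–16:00.
Ulrich ∩ Sofia: 10:00–10:15, 10:30–10:45, 12:15–13:15, 15:45–16:00.
Windows ≥ 45 min: 12:15–13:15.
Earliest such window starts at 12:15.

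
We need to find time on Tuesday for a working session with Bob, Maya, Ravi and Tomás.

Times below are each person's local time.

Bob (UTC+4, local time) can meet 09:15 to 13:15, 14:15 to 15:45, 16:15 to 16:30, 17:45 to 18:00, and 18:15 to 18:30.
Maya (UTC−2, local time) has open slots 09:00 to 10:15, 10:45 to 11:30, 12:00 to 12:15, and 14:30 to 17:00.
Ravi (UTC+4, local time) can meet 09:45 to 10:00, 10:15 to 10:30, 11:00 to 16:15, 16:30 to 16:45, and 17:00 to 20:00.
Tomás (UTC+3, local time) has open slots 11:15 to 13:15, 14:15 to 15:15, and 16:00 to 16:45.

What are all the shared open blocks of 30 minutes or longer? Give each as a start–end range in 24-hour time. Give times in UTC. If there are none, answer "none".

Bob → UTC: 05:15–09:15, 10:15–11:45, 12:15–12:30, 13:45–14:00, 14:15–14:30.
Maya → UTC: 11:00–12:15, 12:45–13:30, 14:00–14:15, 16:30–19:00.
Ravi → UTC: 05:45–06:00, 06:15–06:30, 07:00–12:15, 12:30–12:45, 13:00–16:00.
Tomás → UTC: 08:15–10:15, 11:15–12:15, 13:00–13:45.
Bob ∩ Maya: 11:00–11:45.
Bob ∩ Maya ∩ Ravi: 11:00–11:45.
Bob ∩ Maya ∩ Ravi ∩ Tomás: 11:15–11:45.
Windows ≥ 30 min: 11:15–11:45.

11:15–11:45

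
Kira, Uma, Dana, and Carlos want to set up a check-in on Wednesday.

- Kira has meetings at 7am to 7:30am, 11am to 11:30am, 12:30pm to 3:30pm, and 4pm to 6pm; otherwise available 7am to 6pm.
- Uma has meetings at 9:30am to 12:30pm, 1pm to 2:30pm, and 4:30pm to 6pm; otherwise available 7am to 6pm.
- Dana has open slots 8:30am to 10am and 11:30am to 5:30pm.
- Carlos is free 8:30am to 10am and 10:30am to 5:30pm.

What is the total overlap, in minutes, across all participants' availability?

Kira free within 07:00–18:00: 07:30–11:00, 11:30–12:30, 15:30–16:00.
Uma free within 07:00–18:00: 07:00–09:30, 12:30–13:00, 14:30–16:30.
Kira ∩ Uma: 07:30–09:30, 15:30–16:00.
Kira ∩ Uma ∩ Dana: 08:30–09:30, 15:30–16:00.
Kira ∩ Uma ∩ Dana ∩ Carlos: 08:30–09:30, 15:30–16:00.
Total common minutes: 60 + 30 = 90.

90 minutes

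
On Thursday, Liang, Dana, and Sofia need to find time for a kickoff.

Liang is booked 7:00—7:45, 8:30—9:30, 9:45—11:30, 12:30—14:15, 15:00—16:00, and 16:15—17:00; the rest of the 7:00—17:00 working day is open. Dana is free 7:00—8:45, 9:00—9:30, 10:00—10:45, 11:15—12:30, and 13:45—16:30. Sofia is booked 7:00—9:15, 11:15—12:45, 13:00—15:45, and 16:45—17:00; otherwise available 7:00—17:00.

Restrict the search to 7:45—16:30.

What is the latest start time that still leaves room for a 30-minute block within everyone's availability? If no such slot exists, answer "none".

none

Liang free within 07:00–17:00: 07:45–08:30, 09:30–09:45, 11:30–12:30, 14:15–15:00, 16:00–16:15.
Sofia free within 07:00–17:00: 09:15–11:15, 12:45–13:00, 15:45–16:45.
Liang ∩ Dana: 07:45–08:30, 11:30–12:30, 14:15–15:00, 16:00–16:15.
Liang ∩ Dana ∩ Sofia: 16:00–16:15.
Restricted to 07:45–16:30: 16:00–16:15.
Windows ≥ 30 min: (none).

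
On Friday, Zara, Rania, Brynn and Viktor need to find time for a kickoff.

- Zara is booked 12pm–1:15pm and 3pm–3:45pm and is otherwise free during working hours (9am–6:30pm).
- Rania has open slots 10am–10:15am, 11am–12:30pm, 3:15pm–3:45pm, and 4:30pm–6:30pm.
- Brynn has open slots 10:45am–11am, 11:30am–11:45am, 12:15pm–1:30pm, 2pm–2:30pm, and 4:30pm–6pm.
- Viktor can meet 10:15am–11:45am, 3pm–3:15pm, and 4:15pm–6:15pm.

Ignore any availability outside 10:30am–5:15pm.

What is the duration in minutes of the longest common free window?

Zara free within 09:00–18:30: 09:00–12:00, 13:15–15:00, 15:45–18:30.
Zara ∩ Rania: 10:00–10:15, 11:00–12:00, 16:30–18:30.
Zara ∩ Rania ∩ Brynn: 11:30–11:45, 16:30–18:00.
Zara ∩ Rania ∩ Brynn ∩ Viktor: 11:30–11:45, 16:30–18:00.
Restricted to 10:30–17:15: 11:30–11:45, 16:30–17:15.
Common window lengths: 15, 45 min; longest is 45.

45 minutes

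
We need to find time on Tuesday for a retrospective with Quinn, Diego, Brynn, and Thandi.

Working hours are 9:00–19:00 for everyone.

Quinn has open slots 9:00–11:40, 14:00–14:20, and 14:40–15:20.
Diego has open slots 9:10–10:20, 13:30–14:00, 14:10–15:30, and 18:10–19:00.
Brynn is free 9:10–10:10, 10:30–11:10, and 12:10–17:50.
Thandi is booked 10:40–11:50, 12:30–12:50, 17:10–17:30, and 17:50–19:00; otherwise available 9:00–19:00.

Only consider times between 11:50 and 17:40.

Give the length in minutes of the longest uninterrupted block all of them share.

40 minutes

Thandi free within 09:00–19:00: 09:00–10:40, 11:50–12:30, 12:50–17:10, 17:30–17:50.
Quinn ∩ Diego: 09:10–10:20, 14:10–14:20, 14:40–15:20.
Quinn ∩ Diego ∩ Brynn: 09:10–10:10, 14:10–14:20, 14:40–15:20.
Quinn ∩ Diego ∩ Brynn ∩ Thandi: 09:10–10:10, 14:10–14:20, 14:40–15:20.
Restricted to 11:50–17:40: 14:10–14:20, 14:40–15:20.
Common window lengths: 10, 40 min; longest is 40.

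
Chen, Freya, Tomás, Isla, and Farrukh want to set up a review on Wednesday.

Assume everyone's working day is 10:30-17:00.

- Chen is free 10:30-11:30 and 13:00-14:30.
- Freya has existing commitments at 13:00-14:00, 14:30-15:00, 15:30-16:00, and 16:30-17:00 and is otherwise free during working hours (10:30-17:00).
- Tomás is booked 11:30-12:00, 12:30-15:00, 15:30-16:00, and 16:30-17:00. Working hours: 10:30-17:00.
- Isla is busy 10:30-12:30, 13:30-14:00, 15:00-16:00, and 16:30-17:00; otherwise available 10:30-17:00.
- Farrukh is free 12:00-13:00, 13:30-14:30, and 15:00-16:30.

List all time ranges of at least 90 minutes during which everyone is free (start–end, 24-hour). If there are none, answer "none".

none

Freya free within 10:30–17:00: 10:30–13:00, 14:00–14:30, 15:00–15:30, 16:00–16:30.
Tomás free within 10:30–17:00: 10:30–11:30, 12:00–12:30, 15:00–15:30, 16:00–16:30.
Isla free within 10:30–17:00: 12:30–13:30, 14:00–15:00, 16:00–16:30.
Chen ∩ Freya: 10:30–11:30, 14:00–14:30.
Chen ∩ Freya ∩ Tomás: 10:30–11:30.
Chen ∩ Freya ∩ Tomás ∩ Isla: (none).
Chen ∩ Freya ∩ Tomás ∩ Isla ∩ Farrukh: (none).
Windows ≥ 90 min: (none).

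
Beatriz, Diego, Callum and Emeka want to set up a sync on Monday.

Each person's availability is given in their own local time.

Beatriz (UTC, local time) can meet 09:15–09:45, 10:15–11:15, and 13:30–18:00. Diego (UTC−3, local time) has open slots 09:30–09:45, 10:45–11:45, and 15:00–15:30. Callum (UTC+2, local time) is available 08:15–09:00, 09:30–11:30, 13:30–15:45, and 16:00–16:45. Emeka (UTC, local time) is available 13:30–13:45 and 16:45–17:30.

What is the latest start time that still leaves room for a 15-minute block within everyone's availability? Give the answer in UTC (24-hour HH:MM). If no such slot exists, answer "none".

Beatriz → UTC: 09:15–09:45, 10:15–11:15, 13:30–18:00.
Diego → UTC: 12:30–12:45, 13:45–14:45, 18:00–18:30.
Callum → UTC: 06:15–07:00, 07:30–09:30, 11:30–13:45, 14:00–14:45.
Emeka → UTC: 13:30–13:45, 16:45–17:30.
Beatriz ∩ Diego: 13:45–14:45.
Beatriz ∩ Diego ∩ Callum: 14:00–14:45.
Beatriz ∩ Diego ∩ Callum ∩ Emeka: (none).
Windows ≥ 15 min: (none).

none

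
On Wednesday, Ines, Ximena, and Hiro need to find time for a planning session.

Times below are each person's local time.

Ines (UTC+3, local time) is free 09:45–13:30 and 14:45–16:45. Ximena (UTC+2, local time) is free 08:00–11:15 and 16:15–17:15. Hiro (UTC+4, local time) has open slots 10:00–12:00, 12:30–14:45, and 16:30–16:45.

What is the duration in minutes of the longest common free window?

75 minutes

Ines → UTC: 06:45–10:30, 11:45–13:45.
Ximena → UTC: 06:00–09:15, 14:15–15:15.
Hiro → UTC: 06:00–08:00, 08:30–10:45, 12:30–12:45.
Ines ∩ Ximena: 06:45–09:15.
Ines ∩ Ximena ∩ Hiro: 06:45–08:00, 08:30–09:15.
Common window lengths: 75, 45 min; longest is 75.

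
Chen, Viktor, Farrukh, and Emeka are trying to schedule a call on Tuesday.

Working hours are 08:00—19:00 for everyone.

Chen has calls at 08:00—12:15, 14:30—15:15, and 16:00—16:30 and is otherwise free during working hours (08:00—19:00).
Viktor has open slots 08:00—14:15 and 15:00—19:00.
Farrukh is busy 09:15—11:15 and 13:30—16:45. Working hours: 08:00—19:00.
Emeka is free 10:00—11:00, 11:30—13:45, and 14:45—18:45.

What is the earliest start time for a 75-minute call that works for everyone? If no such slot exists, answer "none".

Chen free within 08:00–19:00: 12:15–14:30, 15:15–16:00, 16:30–19:00.
Farrukh free within 08:00–19:00: 08:00–09:15, 11:15–13:30, 16:45–19:00.
Chen ∩ Viktor: 12:15–14:15, 15:15–16:00, 16:30–19:00.
Chen ∩ Viktor ∩ Farrukh: 12:15–13:30, 16:45–19:00.
Chen ∩ Viktor ∩ Farrukh ∩ Emeka: 12:15–13:30, 16:45–18:45.
Windows ≥ 75 min: 12:15–13:30, 16:45–18:45.
Earliest such window starts at 12:15.

12:15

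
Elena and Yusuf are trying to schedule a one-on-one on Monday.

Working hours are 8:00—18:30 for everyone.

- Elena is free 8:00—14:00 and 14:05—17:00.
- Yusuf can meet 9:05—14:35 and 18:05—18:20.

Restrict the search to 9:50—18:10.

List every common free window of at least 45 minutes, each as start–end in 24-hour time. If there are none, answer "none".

Elena ∩ Yusuf: 09:05–14:00, 14:05–14:35.
Restricted to 09:50–18:10: 09:50–14:00, 14:05–14:35.
Windows ≥ 45 min: 09:50–14:00.

09:50–14:00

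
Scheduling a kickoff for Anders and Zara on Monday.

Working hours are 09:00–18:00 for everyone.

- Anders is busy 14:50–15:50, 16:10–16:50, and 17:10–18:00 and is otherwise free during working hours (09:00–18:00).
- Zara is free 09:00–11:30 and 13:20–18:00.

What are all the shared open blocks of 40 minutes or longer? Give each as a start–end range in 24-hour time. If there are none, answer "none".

Anders free within 09:00–18:00: 09:00–14:50, 15:50–16:10, 16:50–17:10.
Anders ∩ Zara: 09:00–11:30, 13:20–14:50, 15:50–16:10, 16:50–17:10.
Windows ≥ 40 min: 09:00–11:30, 13:20–14:50.

09:00–11:30, 13:20–14:50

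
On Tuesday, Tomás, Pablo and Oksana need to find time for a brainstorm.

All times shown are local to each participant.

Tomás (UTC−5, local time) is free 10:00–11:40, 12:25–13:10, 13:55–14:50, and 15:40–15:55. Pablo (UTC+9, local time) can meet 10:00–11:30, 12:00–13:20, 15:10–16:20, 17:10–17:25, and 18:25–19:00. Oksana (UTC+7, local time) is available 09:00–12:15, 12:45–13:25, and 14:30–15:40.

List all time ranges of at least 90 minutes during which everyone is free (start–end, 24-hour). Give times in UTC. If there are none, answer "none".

Tomás → UTC: 15:00–16:40, 17:25–18:10, 18:55–19:50, 20:40–20:55.
Pablo → UTC: 01:00–02:30, 03:00–04:20, 06:10–07:20, 08:10–08:25, 09:25–10:00.
Oksana → UTC: 02:00–05:15, 05:45–06:25, 07:30–08:40.
Tomás ∩ Pablo: (none).
Tomás ∩ Pablo ∩ Oksana: (none).
Windows ≥ 90 min: (none).

none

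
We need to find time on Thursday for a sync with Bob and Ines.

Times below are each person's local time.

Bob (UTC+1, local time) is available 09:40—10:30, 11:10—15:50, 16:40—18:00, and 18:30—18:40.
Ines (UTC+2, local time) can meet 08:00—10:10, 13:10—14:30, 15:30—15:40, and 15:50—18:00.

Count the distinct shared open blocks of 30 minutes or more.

2

Bob → UTC: 08:40–09:30, 10:10–14:50, 15:40–17:00, 17:30–17:40.
Ines → UTC: 06:00–08:10, 11:10–12:30, 13:30–13:40, 13:50–16:00.
Bob ∩ Ines: 11:10–12:30, 13:30–13:40, 13:50–14:50, 15:40–16:00.
Windows ≥ 30 min: 11:10–12:30, 13:50–14:50.
That's 2 windows.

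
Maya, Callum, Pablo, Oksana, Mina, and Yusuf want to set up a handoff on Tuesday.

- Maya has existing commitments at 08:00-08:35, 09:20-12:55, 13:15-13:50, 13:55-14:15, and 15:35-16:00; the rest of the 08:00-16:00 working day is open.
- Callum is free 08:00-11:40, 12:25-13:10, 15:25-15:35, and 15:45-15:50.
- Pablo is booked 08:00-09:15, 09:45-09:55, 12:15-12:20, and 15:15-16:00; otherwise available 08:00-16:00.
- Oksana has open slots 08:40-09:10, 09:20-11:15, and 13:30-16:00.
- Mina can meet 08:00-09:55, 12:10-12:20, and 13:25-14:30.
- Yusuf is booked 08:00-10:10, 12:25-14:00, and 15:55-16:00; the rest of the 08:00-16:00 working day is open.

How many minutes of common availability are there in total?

0 minutes

Maya free within 08:00–16:00: 08:35–09:20, 12:55–13:15, 13:50–13:55, 14:15–15:35.
Pablo free within 08:00–16:00: 09:15–09:45, 09:55–12:15, 12:20–15:15.
Yusuf free within 08:00–16:00: 10:10–12:25, 14:00–15:55.
Maya ∩ Callum: 08:35–09:20, 12:55–13:10, 15:25–15:35.
Maya ∩ Callum ∩ Pablo: 09:15–09:20, 12:55–13:10.
Maya ∩ Callum ∩ Pablo ∩ Oksana: (none).
Maya ∩ Callum ∩ Pablo ∩ Oksana ∩ Mina: (none).
Maya ∩ Callum ∩ Pablo ∩ Oksana ∩ Mina ∩ Yusuf: (none).
Total common minutes: 0.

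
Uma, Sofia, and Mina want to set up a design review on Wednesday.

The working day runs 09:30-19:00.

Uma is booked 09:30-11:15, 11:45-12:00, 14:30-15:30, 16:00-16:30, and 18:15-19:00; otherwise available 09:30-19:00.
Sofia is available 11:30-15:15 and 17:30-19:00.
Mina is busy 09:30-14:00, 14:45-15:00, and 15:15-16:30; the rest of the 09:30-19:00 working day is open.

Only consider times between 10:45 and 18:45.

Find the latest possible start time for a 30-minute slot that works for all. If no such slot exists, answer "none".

Uma free within 09:30–19:00: 11:15–11:45, 12:00–14:30, 15:30–16:00, 16:30–18:15.
Mina free within 09:30–19:00: 14:00–14:45, 15:00–15:15, 16:30–19:00.
Uma ∩ Sofia: 11:30–11:45, 12:00–14:30, 17:30–18:15.
Uma ∩ Sofia ∩ Mina: 14:00–14:30, 17:30–18:15.
Restricted to 10:45–18:45: 14:00–14:30, 17:30–18:15.
Windows ≥ 30 min: 14:00–14:30, 17:30–18:15.
Latest start in the last window 17:30–18:15 is 18:15 − 30 min = 17:45.

17:45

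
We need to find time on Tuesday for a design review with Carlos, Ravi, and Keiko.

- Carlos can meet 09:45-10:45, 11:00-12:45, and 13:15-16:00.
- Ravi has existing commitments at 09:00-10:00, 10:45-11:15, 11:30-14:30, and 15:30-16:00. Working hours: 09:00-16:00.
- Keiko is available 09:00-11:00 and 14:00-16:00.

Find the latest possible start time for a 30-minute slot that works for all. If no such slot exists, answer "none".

15:00

Ravi free within 09:00–16:00: 10:00–10:45, 11:15–11:30, 14:30–15:30.
Carlos ∩ Ravi: 10:00–10:45, 11:15–11:30, 14:30–15:30.
Carlos ∩ Ravi ∩ Keiko: 10:00–10:45, 14:30–15:30.
Windows ≥ 30 min: 10:00–10:45, 14:30–15:30.
Latest start in the last window 14:30–15:30 is 15:30 − 30 min = 15:00.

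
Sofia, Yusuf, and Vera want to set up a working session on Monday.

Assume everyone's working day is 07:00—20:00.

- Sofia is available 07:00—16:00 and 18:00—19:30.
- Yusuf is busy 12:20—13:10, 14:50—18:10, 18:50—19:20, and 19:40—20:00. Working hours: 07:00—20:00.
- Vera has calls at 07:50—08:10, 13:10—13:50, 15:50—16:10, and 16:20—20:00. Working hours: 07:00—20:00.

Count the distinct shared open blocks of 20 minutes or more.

3

Yusuf free within 07:00–20:00: 07:00–12:20, 13:10–14:50, 18:10–18:50, 19:20–19:40.
Vera free within 07:00–20:00: 07:00–07:50, 08:10–13:10, 13:50–15:50, 16:10–16:20.
Sofia ∩ Yusuf: 07:00–12:20, 13:10–14:50, 18:10–18:50, 19:20–19:30.
Sofia ∩ Yusuf ∩ Vera: 07:00–07:50, 08:10–12:20, 13:50–14:50.
Windows ≥ 20 min: 07:00–07:50, 08:10–12:20, 13:50–14:50.
That's 3 windows.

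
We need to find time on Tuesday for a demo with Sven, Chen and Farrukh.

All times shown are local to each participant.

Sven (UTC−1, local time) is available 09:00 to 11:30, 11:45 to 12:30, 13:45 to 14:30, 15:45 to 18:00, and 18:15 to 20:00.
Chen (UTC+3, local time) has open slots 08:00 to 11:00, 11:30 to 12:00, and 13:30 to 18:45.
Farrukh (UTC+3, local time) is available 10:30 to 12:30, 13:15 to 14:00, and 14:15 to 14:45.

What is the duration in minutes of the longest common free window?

30 minutes

Sven → UTC: 10:00–12:30, 12:45–13:30, 14:45–15:30, 16:45–19:00, 19:15–21:00.
Chen → UTC: 05:00–08:00, 08:30–09:00, 10:30–15:45.
Farrukh → UTC: 07:30–09:30, 10:15–11:00, 11:15–11:45.
Sven ∩ Chen: 10:30–12:30, 12:45–13:30, 14:45–15:30.
Sven ∩ Chen ∩ Farrukh: 10:30–11:00, 11:15–11:45.
Common window lengths: 30, 30 min; longest is 30.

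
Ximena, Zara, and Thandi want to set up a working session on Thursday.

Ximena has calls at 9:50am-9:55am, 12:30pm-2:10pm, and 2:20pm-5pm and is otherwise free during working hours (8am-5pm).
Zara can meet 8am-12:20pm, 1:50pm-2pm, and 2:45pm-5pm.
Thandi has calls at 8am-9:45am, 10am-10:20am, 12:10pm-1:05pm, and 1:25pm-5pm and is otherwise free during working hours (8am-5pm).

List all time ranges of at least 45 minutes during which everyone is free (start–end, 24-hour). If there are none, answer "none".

10:20–12:10

Ximena free within 08:00–17:00: 08:00–09:50, 09:55–12:30, 14:10–14:20.
Thandi free within 08:00–17:00: 09:45–10:00, 10:20–12:10, 13:05–13:25.
Ximena ∩ Zara: 08:00–09:50, 09:55–12:20.
Ximena ∩ Zara ∩ Thandi: 09:45–09:50, 09:55–10:00, 10:20–12:10.
Windows ≥ 45 min: 10:20–12:10.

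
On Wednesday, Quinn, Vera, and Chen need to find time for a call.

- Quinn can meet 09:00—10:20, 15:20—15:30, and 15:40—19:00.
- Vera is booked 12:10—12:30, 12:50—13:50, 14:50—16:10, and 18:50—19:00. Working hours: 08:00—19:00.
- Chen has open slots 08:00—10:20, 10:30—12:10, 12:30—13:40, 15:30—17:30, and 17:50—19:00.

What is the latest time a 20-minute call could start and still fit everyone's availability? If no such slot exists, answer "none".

Vera free within 08:00–19:00: 08:00–12:10, 12:30–12:50, 13:50–14:50, 16:10–18:50.
Quinn ∩ Vera: 09:00–10:20, 16:10–18:50.
Quinn ∩ Vera ∩ Chen: 09:00–10:20, 16:10–17:30, 17:50–18:50.
Windows ≥ 20 min: 09:00–10:20, 16:10–17:30, 17:50–18:50.
Latest start in the last window 17:50–18:50 is 18:50 − 20 min = 18:30.

18:30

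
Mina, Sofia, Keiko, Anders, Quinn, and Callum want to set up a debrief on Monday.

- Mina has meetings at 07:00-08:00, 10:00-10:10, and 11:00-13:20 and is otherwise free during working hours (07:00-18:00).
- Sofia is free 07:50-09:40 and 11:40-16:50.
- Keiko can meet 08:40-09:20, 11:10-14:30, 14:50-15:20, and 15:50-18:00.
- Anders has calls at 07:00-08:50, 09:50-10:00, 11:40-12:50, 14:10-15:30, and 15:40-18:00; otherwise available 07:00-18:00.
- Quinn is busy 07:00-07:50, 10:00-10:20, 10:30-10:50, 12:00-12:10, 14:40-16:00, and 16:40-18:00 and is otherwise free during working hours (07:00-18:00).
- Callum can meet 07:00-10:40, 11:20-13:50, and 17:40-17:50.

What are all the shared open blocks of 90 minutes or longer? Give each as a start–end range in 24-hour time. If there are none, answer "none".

none

Mina free within 07:00–18:00: 08:00–10:00, 10:10–11:00, 13:20–18:00.
Anders free within 07:00–18:00: 08:50–09:50, 10:00–11:40, 12:50–14:10, 15:30–15:40.
Quinn free within 07:00–18:00: 07:50–10:00, 10:20–10:30, 10:50–12:00, 12:10–14:40, 16:00–16:40.
Mina ∩ Sofia: 08:00–09:40, 13:20–16:50.
Mina ∩ Sofia ∩ Keiko: 08:40–09:20, 13:20–14:30, 14:50–15:20, 15:50–16:50.
Mina ∩ Sofia ∩ Keiko ∩ Anders: 08:50–09:20, 13:20–14:10.
Mina ∩ Sofia ∩ Keiko ∩ Anders ∩ Quinn: 08:50–09:20, 13:20–14:10.
Mina ∩ Sofia ∩ Keiko ∩ Anders ∩ Quinn ∩ Callum: 08:50–09:20, 13:20–13:50.
Windows ≥ 90 min: (none).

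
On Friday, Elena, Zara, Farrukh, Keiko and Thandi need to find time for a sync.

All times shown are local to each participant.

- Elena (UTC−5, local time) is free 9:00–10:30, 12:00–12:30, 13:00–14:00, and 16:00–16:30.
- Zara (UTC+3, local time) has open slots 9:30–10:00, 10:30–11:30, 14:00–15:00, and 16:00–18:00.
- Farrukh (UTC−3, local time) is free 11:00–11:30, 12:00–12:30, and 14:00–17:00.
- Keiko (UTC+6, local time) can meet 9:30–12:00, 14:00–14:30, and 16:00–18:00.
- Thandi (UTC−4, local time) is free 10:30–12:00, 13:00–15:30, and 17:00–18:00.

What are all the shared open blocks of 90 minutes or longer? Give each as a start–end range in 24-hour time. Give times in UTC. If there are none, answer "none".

Elena → UTC: 14:00–15:30, 17:00–17:30, 18:00–19:00, 21:00–21:30.
Zara → UTC: 06:30–07:00, 07:30–08:30, 11:00–12:00, 13:00–15:00.
Farrukh → UTC: 14:00–14:30, 15:00–15:30, 17:00–20:00.
Keiko → UTC: 03:30–06:00, 08:00–08:30, 10:00–12:00.
Thandi → UTC: 14:30–16:00, 17:00–19:30, 21:00–22:00.
Elena ∩ Zara: 14:00–15:00.
Elena ∩ Zara ∩ Farrukh: 14:00–14:30.
Elena ∩ Zara ∩ Farrukh ∩ Keiko: (none).
Elena ∩ Zara ∩ Farrukh ∩ Keiko ∩ Thandi: (none).
Windows ≥ 90 min: (none).

none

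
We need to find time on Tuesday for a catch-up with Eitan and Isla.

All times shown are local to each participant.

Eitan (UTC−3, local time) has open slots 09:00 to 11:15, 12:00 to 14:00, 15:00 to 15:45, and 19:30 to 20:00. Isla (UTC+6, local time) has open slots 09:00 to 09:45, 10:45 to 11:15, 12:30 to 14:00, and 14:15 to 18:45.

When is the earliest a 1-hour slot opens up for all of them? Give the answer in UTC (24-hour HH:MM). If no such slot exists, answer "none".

none

Eitan → UTC: 12:00–14:15, 15:00–17:00, 18:00–18:45, 22:30–23:00.
Isla → UTC: 03:00–03:45, 04:45–05:15, 06:30–08:00, 08:15–12:45.
Eitan ∩ Isla: 12:00–12:45.
Windows ≥ 60 min: (none).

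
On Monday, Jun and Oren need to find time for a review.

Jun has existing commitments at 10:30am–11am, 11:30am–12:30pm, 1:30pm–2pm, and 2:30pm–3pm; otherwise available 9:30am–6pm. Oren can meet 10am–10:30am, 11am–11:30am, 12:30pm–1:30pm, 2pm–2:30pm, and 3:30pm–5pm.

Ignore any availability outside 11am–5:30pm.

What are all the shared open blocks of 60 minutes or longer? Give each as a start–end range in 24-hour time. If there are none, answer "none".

Jun free within 09:30–18:00: 09:30–10:30, 11:00–11:30, 12:30–13:30, 14:00–14:30, 15:00–18:00.
Jun ∩ Oren: 10:00–10:30, 11:00–11:30, 12:30–13:30, 14:00–14:30, 15:30–17:00.
Restricted to 11:00–17:30: 11:00–11:30, 12:30–13:30, 14:00–14:30, 15:30–17:00.
Windows ≥ 60 min: 12:30–13:30, 15:30–17:00.

12:30–13:30, 15:30–17:00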